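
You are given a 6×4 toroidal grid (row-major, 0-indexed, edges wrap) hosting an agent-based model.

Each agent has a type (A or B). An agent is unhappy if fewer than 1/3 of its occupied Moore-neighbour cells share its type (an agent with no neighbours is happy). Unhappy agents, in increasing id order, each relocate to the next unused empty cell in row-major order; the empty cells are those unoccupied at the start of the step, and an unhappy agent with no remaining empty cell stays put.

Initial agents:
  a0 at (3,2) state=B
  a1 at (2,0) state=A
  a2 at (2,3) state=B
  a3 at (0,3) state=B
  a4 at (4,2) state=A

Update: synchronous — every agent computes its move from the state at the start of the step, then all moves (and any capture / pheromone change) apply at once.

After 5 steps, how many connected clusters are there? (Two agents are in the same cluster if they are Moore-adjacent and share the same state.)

3

t=1: a0@(3,2):B a1@(0,0):A a2@(2,3):B a3@(0,3):B a4@(0,1):A
t=2: a0@(3,2):B a1@(0,0):A a2@(2,3):B a3@(0,2):B a4@(0,1):A
t=3: a0@(3,2):B a1@(0,0):A a2@(2,3):B a3@(0,3):B a4@(0,1):A
t=4: a0@(3,2):B a1@(0,0):A a2@(2,3):B a3@(0,2):B a4@(0,1):A
t=5: a0@(3,2):B a1@(0,0):A a2@(2,3):B a3@(0,3):B a4@(0,1):A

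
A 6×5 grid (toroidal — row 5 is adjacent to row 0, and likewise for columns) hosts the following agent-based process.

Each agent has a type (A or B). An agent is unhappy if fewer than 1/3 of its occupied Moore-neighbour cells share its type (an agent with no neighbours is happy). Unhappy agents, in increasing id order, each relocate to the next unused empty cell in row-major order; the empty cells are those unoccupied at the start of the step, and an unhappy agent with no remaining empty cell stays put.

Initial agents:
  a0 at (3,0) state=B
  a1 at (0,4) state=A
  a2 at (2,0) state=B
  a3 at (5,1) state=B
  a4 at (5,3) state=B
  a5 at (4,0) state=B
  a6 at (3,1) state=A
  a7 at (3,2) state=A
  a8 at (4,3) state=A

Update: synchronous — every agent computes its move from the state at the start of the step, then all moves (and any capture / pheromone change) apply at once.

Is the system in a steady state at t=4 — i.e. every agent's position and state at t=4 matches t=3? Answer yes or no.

t=1: a0@(3,0):B a1@(0,0):A a2@(2,0):B a3@(5,1):B a4@(0,1):B a5@(4,0):B a6@(0,2):A a7@(3,2):A a8@(4,3):A
t=2: a0@(3,0):B a1@(0,3):A a2@(2,0):B a3@(5,1):B a4@(0,1):B a5@(4,0):B a6@(0,4):A a7@(3,2):A a8@(4,3):A
t=3: (unchanged — steady state)

yes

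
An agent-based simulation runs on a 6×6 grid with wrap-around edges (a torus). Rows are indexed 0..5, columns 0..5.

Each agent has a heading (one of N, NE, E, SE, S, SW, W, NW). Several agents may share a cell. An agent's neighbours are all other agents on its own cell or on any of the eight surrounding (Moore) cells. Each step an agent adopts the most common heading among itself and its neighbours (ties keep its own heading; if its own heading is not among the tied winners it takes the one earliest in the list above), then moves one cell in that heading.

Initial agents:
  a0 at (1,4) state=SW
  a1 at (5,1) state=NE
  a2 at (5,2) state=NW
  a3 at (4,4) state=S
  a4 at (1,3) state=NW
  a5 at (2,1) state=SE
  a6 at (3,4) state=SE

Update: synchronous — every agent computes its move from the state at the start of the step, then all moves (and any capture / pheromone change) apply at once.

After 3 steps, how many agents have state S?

t=1: a0@(2,3):SW a1@(4,2):NE a2@(4,1):NW a3@(5,4):S a4@(0,2):NW a5@(3,2):SE a6@(4,5):SE
t=2: a0@(3,2):SW a1@(3,3):NE a2@(3,0):NW a3@(0,4):S a4@(5,1):NW a5@(4,3):SE a6@(5,0):SE
t=3: a0@(4,1):SW a1@(2,4):NE a2@(2,5):NW a3@(1,4):S a4@(4,0):NW a5@(5,4):SE a6@(0,1):SE

1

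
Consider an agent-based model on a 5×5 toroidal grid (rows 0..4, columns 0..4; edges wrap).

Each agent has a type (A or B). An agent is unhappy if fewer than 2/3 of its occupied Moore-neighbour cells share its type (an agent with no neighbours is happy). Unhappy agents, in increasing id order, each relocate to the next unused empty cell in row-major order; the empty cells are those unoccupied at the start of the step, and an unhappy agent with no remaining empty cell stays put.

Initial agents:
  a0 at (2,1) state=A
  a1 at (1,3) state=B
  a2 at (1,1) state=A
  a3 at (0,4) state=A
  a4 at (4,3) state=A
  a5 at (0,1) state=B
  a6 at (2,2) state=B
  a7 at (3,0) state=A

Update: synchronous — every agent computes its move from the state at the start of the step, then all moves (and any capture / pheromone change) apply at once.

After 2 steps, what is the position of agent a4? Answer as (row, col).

t=1: a0@(2,1):A a1@(0,0):B a2@(0,2):A a3@(0,3):A a4@(4,3):A a5@(1,0):B a6@(1,2):B a7@(3,0):A
t=2: a0@(0,1):A a1@(0,0):B a2@(0,2):A a3@(0,3):A a4@(4,3):A a5@(0,4):B a6@(1,1):B a7@(3,0):A

(4, 3)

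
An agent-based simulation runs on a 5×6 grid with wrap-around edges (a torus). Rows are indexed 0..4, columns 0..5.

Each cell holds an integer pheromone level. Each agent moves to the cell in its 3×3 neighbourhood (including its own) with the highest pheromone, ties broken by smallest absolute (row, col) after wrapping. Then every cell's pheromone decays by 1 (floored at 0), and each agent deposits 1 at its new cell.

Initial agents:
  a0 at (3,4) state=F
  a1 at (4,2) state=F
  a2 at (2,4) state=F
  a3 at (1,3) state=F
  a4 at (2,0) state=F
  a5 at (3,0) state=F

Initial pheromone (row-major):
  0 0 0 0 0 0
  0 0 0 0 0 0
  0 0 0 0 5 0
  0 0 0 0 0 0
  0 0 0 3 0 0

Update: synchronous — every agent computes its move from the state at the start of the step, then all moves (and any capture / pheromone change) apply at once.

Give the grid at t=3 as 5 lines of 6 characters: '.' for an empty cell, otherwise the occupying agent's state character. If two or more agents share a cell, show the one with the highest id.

......
F.....
....F.
......
...F..

t=1: a0@(2,4) a1@(4,3) a2@(2,4) a3@(2,4) a4@(1,0) a5@(2,0) | pheromone: 0 0 0 0 0 0 / 1 0 0 0 0 0 / 1 0 0 0 7 0 / 0 0 0 0 0 0 / 0 0 0 3 0 0
t=2: a0@(2,4) a1@(4,3) a2@(2,4) a3@(2,4) a4@(1,0) a5@(1,0) | pheromone: 0 0 0 0 0 0 / 2 0 0 0 0 0 / 0 0 0 0 9 0 / 0 0 0 0 0 0 / 0 0 0 3 0 0
t=3: a0@(2,4) a1@(4,3) a2@(2,4) a3@(2,4) a4@(1,0) a5@(1,0) | pheromone: 0 0 0 0 0 0 / 3 0 0 0 0 0 / 0 0 0 0 11 0 / 0 0 0 0 0 0 / 0 0 0 3 0 0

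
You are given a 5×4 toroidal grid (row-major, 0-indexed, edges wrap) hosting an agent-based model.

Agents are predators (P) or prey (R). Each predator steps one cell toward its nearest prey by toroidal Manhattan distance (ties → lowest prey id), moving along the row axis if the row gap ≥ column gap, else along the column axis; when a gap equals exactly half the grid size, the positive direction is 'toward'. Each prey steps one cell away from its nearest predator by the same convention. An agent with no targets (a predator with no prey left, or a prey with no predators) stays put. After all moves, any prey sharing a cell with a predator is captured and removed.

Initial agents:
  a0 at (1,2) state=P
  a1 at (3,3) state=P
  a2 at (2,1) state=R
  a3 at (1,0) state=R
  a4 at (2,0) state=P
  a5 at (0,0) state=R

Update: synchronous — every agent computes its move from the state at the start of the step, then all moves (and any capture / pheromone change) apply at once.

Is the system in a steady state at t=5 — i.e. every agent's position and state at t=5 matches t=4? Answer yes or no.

yes

t=1: a0@(2,2):P a1@(3,0):P a3@(0,0):R a4@(2,1):P a5@(4,0):R
t=2: a0@(1,2):P a1@(4,0):P a3@(1,0):R a4@(1,1):P a5@(0,0):R
t=3: a0@(1,3):P a1@(0,0):P a4@(1,0):P
t=4: (unchanged — steady state)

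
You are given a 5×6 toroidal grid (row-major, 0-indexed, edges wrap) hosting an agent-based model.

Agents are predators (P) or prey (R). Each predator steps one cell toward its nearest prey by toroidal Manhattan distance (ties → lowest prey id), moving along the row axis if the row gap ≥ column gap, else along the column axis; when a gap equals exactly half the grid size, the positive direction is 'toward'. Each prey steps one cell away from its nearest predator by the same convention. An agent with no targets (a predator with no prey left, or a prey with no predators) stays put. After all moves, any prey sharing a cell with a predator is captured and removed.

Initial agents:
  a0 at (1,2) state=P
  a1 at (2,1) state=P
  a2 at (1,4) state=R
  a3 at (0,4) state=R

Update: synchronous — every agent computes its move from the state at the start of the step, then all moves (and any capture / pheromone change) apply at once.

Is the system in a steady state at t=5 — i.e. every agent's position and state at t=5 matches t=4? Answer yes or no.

t=1: a0@(1,3):P a1@(2,2):P a2@(1,5):R a3@(0,5):R
t=2: a0@(1,4):P a1@(2,3):P a2@(1,0):R a3@(0,0):R
t=3: a0@(1,5):P a1@(2,4):P a2@(1,1):R a3@(0,1):R
t=4: a0@(1,0):P a1@(2,5):P a2@(1,2):R a3@(0,2):R
t=5: a0@(1,1):P a1@(2,0):P a2@(1,3):R a3@(0,3):R

no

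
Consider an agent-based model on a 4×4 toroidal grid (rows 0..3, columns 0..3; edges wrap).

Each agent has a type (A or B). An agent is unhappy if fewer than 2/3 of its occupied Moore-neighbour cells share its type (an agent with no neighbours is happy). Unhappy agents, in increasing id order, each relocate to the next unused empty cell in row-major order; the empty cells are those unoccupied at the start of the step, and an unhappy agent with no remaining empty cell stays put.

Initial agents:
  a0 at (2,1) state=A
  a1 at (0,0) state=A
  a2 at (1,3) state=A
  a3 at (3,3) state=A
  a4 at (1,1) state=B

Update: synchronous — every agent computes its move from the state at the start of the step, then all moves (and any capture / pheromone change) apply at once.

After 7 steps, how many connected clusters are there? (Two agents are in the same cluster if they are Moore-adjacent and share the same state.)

t=1: a0@(0,1):A a1@(0,0):A a2@(1,3):A a3@(3,3):A a4@(0,2):B
t=2: a0@(0,3):A a1@(0,0):A a2@(1,0):A a3@(1,1):A a4@(1,2):B
t=3: a0@(0,3):A a1@(0,0):A a2@(1,0):A a3@(1,1):A a4@(0,1):B
t=4: a0@(0,3):A a1@(0,0):A a2@(1,0):A a3@(1,1):A a4@(0,2):B
t=5: a0@(0,3):A a1@(0,0):A a2@(1,0):A a3@(1,1):A a4@(0,1):B
t=6: a0@(0,3):A a1@(0,0):A a2@(1,0):A a3@(1,1):A a4@(0,2):B
t=7: a0@(0,3):A a1@(0,0):A a2@(1,0):A a3@(1,1):A a4@(0,1):B

2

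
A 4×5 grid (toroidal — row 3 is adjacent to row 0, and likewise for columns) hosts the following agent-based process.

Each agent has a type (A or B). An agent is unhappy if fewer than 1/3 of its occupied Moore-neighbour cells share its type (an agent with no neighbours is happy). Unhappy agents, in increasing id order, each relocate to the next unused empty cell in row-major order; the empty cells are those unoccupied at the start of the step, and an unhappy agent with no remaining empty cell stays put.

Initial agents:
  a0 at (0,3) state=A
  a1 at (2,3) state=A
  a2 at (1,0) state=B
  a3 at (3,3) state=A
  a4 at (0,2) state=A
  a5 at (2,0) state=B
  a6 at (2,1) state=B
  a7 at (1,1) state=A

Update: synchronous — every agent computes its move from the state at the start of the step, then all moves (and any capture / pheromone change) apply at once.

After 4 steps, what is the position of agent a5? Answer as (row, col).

t=1: a0@(0,3):A a1@(2,3):A a2@(1,0):B a3@(3,3):A a4@(0,2):A a5@(2,0):B a6@(2,1):B a7@(0,0):A
t=2: a0@(0,3):A a1@(2,3):A a2@(1,0):B a3@(3,3):A a4@(0,2):A a5@(2,0):B a6@(2,1):B a7@(0,1):A
t=3: (unchanged — steady state)

(2, 0)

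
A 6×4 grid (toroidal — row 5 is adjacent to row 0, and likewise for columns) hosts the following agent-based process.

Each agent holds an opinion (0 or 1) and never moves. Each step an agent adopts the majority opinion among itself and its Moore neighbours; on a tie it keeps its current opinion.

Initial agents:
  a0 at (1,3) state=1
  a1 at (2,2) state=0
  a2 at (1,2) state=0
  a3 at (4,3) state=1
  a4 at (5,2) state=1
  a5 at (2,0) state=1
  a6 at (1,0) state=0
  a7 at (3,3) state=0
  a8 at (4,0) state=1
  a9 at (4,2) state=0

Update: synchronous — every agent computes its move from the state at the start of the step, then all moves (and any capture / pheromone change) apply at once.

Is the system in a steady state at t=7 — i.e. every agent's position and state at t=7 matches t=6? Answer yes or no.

t=1: a0@(1,3):0 a1@(2,2):0 a2@(1,2):0 a3@(4,3):1 a4@(5,2):1 a5@(2,0):1 a6@(1,0):1 a7@(3,3):0 a8@(4,0):1 a9@(4,2):0
t=2: (unchanged — steady state)

yes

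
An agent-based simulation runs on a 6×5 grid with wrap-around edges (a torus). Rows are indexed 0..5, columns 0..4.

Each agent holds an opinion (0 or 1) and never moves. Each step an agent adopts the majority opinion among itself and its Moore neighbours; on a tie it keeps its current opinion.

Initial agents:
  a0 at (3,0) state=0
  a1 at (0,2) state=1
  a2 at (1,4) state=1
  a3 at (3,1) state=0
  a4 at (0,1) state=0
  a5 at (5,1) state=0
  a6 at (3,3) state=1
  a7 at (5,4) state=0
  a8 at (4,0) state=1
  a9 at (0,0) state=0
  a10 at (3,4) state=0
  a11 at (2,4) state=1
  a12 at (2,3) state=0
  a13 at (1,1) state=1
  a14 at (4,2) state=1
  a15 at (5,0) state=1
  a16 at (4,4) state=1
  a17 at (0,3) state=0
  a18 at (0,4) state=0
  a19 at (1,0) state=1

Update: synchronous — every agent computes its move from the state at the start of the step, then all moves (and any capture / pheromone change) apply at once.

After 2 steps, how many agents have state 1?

9

t=1: a0@(3,0):0 a1@(0,2):0 a2@(1,4):0 a3@(3,1):0 a4@(0,1):1 a5@(5,1):1 a6@(3,3):1 a7@(5,4):0 a8@(4,0):0 a9@(0,0):0 a10@(3,4):1 a11@(2,4):1 a12@(2,3):1 a13@(1,1):1 a14@(4,2):1 a15@(5,0):0 a16@(4,4):1 a17@(0,3):0 a18@(0,4):0 a19@(1,0):1
t=2: a0@(3,0):0 a1@(0,2):1 a2@(1,4):0 a3@(3,1):0 a4@(0,1):1 a5@(5,1):0 a6@(3,3):1 a7@(5,4):0 a8@(4,0):0 a9@(0,0):0 a10@(3,4):1 a11@(2,4):1 a12@(2,3):1 a13@(1,1):1 a14@(4,2):1 a15@(5,0):0 a16@(4,4):0 a17@(0,3):0 a18@(0,4):0 a19@(1,0):1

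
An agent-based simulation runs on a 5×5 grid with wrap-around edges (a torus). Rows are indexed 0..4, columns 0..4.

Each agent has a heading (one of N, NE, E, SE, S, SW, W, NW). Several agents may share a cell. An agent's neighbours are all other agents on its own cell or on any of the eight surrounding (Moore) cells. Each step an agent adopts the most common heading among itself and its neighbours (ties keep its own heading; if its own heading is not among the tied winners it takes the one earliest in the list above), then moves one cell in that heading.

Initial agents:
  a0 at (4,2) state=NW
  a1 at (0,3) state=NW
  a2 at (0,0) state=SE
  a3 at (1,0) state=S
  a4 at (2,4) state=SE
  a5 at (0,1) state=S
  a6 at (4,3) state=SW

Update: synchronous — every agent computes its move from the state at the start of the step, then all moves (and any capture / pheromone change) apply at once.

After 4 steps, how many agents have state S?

t=1: a0@(3,1):NW a1@(4,2):NW a2@(1,0):S a3@(2,0):S a4@(3,0):SE a5@(1,1):S a6@(3,2):NW
t=2: a0@(2,0):NW a1@(3,1):NW a2@(2,0):S a3@(3,0):S a4@(4,1):SE a5@(2,1):S a6@(2,1):NW
t=3: a0@(1,4):NW a1@(2,0):NW a2@(3,0):S a3@(4,0):S a4@(0,2):SE a5@(3,1):S a6@(1,0):NW
t=4: a0@(0,3):NW a1@(1,4):NW a2@(4,0):S a3@(0,0):S a4@(1,3):SE a5@(4,1):S a6@(0,4):NW

3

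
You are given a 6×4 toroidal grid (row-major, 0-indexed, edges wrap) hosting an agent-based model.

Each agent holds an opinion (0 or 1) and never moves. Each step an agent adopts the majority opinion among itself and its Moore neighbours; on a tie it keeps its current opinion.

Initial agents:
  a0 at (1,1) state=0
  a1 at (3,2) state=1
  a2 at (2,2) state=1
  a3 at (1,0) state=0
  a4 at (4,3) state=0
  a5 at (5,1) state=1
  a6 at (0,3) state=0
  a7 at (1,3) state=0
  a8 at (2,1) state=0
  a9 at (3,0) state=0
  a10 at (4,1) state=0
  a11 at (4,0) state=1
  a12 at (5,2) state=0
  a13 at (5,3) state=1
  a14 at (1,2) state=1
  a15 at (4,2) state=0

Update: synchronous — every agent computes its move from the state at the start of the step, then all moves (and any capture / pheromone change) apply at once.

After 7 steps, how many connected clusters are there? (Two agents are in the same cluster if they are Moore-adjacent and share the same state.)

t=1: a0@(1,1):0 a1@(3,2):0 a2@(2,2):1 a3@(1,0):0 a4@(4,3):0 a5@(5,1):0 a6@(0,3):0 a7@(1,3):0 a8@(2,1):0 a9@(3,0):0 a10@(4,1):0 a11@(4,0):1 a12@(5,2):0 a13@(5,3):0 a14@(1,2):0 a15@(4,2):0
t=2: a0@(1,1):0 a1@(3,2):0 a2@(2,2):0 a3@(1,0):0 a4@(4,3):0 a5@(5,1):0 a6@(0,3):0 a7@(1,3):0 a8@(2,1):0 a9@(3,0):0 a10@(4,1):0 a11@(4,0):0 a12@(5,2):0 a13@(5,3):0 a14@(1,2):0 a15@(4,2):0
t=3: (unchanged — steady state)

1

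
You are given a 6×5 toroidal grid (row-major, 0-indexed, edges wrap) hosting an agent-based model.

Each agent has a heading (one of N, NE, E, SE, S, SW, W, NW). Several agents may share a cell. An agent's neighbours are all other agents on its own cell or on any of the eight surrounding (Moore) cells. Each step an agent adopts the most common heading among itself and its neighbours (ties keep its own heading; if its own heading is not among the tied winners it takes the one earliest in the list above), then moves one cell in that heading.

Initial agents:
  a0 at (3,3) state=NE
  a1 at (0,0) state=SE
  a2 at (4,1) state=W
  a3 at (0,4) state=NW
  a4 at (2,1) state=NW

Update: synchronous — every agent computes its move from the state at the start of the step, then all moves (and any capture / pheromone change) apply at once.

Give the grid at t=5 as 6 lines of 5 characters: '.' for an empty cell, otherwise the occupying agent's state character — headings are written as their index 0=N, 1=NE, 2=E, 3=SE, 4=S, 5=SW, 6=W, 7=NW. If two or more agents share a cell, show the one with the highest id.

t=1: a0@(2,4):NE a1@(1,1):SE a2@(4,0):W a3@(5,3):NW a4@(1,0):NW
t=2: a0@(1,0):NE a1@(2,2):SE a2@(4,4):W a3@(4,2):NW a4@(0,4):NW
t=3: a0@(0,1):NE a1@(3,3):SE a2@(4,3):W a3@(3,1):NW a4@(5,3):NW
t=4: a0@(5,2):NE a1@(4,4):SE a2@(4,2):W a3@(2,0):NW a4@(4,2):NW
t=5: a0@(4,3):NE a1@(5,0):SE a2@(4,1):W a3@(1,4):NW a4@(3,1):NW

.....
....7
.....
.7...
.6.1.
3....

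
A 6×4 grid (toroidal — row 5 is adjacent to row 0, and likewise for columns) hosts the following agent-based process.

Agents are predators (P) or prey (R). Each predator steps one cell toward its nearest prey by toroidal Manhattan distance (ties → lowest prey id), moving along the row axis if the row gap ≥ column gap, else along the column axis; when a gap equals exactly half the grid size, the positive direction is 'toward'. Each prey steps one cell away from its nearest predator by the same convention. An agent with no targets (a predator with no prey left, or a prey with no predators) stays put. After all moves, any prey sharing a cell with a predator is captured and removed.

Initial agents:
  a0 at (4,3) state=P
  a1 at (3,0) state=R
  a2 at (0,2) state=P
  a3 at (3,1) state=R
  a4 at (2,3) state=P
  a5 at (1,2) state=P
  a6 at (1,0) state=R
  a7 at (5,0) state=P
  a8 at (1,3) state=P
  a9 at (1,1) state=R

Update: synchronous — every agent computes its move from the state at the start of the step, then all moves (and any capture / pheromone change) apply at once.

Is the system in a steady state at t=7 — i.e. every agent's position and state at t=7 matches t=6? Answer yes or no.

yes

t=1: a0@(3,3):P a1@(2,0):R a2@(1,2):P a3@(3,0):R a4@(3,3):P a5@(1,1):P a7@(4,0):P a8@(1,0):P
t=2: a0@(3,0):P a2@(1,3):P a3@(3,1):R a4@(3,0):P a5@(2,1):P a7@(3,0):P a8@(2,0):P
t=3: a0@(3,1):P a2@(2,3):P a3@(3,2):R a4@(3,1):P a5@(3,1):P a7@(3,1):P a8@(3,0):P
t=4: a0@(3,2):P a2@(3,3):P a4@(3,2):P a5@(3,2):P a7@(3,2):P a8@(3,1):P
t=5: (unchanged — steady state)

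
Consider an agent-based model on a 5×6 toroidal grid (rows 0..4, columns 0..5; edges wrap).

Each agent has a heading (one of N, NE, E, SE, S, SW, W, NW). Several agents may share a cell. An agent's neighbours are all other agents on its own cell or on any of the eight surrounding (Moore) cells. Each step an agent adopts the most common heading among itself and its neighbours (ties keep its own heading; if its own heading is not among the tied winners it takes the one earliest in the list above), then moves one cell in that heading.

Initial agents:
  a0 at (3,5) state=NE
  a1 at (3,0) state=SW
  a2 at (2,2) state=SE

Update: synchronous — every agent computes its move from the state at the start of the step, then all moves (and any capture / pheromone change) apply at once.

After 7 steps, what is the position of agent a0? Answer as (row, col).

(1, 0)

t=1: a0@(2,0):NE a1@(4,5):SW a2@(3,3):SE
t=2: a0@(1,1):NE a1@(0,4):SW a2@(4,4):SE
t=3: a0@(0,2):NE a1@(1,3):SW a2@(0,5):SE
t=4: a0@(4,3):NE a1@(2,2):SW a2@(1,0):SE
t=5: a0@(3,4):NE a1@(3,1):SW a2@(2,1):SE
t=6: a0@(2,5):NE a1@(4,0):SW a2@(3,2):SE
t=7: a0@(1,0):NE a1@(0,5):SW a2@(4,3):SE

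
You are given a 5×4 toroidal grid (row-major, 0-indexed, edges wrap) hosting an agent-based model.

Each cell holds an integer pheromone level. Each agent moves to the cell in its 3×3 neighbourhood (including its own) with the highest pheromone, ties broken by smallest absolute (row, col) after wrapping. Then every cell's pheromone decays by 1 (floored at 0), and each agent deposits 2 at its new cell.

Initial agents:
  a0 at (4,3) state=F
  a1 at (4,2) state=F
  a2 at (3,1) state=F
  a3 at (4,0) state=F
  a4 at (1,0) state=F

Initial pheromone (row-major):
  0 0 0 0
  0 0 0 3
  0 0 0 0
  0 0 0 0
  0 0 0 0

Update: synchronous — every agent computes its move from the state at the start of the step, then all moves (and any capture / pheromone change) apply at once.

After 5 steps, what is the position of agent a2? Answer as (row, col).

(0, 0)

t=1: a0@(0,0) a1@(0,1) a2@(2,0) a3@(0,0) a4@(1,3) | pheromone: 4 2 0 0 / 0 0 0 4 / 2 0 0 0 / 0 0 0 0 / 0 0 0 0
t=2: a0@(0,0) a1@(0,0) a2@(1,3) a3@(0,0) a4@(0,0) | pheromone: 11 1 0 0 / 0 0 0 5 / 1 0 0 0 / 0 0 0 0 / 0 0 0 0
t=3: a0@(0,0) a1@(0,0) a2@(0,0) a3@(0,0) a4@(0,0) | pheromone: 20 0 0 0 / 0 0 0 4 / 0 0 0 0 / 0 0 0 0 / 0 0 0 0
t=4: a0@(0,0) a1@(0,0) a2@(0,0) a3@(0,0) a4@(0,0) | pheromone: 29 0 0 0 / 0 0 0 3 / 0 0 0 0 / 0 0 0 0 / 0 0 0 0
t=5: a0@(0,0) a1@(0,0) a2@(0,0) a3@(0,0) a4@(0,0) | pheromone: 38 0 0 0 / 0 0 0 2 / 0 0 0 0 / 0 0 0 0 / 0 0 0 0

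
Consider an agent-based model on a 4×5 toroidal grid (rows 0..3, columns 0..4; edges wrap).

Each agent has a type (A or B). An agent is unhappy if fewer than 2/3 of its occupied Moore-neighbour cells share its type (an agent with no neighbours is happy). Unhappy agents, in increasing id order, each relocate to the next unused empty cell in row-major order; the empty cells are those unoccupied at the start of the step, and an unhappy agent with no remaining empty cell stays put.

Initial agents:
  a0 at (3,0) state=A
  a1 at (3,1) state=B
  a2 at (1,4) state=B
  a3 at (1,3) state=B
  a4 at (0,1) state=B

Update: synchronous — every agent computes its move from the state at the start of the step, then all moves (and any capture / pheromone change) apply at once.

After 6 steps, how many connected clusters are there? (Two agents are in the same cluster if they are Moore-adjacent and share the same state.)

2

t=1: a0@(0,0):A a1@(0,2):B a2@(1,4):B a3@(1,3):B a4@(0,3):B
t=2: a0@(0,1):A a1@(0,2):B a2@(1,4):B a3@(1,3):B a4@(0,3):B
t=3: a0@(0,0):A a1@(0,2):B a2@(1,4):B a3@(1,3):B a4@(0,3):B
t=4: a0@(0,1):A a1@(0,2):B a2@(1,4):B a3@(1,3):B a4@(0,3):B
t=5: a0@(0,0):A a1@(0,2):B a2@(1,4):B a3@(1,3):B a4@(0,3):B
t=6: a0@(0,1):A a1@(0,2):B a2@(1,4):B a3@(1,3):B a4@(0,3):B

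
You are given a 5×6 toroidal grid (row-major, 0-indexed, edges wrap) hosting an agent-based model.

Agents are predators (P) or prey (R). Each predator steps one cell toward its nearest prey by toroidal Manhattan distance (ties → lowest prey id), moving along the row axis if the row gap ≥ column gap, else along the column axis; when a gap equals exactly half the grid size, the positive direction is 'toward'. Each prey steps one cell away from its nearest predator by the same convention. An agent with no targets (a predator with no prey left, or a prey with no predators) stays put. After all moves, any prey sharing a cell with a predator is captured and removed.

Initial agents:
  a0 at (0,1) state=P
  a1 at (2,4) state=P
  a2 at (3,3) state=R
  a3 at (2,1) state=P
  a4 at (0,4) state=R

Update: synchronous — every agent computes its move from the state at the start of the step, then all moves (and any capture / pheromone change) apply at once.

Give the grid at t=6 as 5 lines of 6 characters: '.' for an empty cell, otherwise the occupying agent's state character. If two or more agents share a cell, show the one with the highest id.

t=1: a0@(0,2):P a1@(3,4):P a2@(4,3):R a3@(2,2):P a4@(4,4):R
t=2: a0@(4,2):P a1@(4,4):P a2@(3,3):R a3@(3,2):P a4@(0,4):R
t=3: a0@(3,2):P a1@(0,4):P a2@(3,4):R a3@(3,3):P a4@(1,4):R
t=4: a0@(3,3):P a1@(1,4):P a2@(3,5):R a3@(3,4):P a4@(2,4):R
t=5: a0@(3,4):P a1@(2,4):P a2@(3,0):R a3@(3,5):P
t=6: a0@(3,5):P a1@(2,5):P a2@(3,1):R a3@(3,0):P

......
......
.....P
PR...P
......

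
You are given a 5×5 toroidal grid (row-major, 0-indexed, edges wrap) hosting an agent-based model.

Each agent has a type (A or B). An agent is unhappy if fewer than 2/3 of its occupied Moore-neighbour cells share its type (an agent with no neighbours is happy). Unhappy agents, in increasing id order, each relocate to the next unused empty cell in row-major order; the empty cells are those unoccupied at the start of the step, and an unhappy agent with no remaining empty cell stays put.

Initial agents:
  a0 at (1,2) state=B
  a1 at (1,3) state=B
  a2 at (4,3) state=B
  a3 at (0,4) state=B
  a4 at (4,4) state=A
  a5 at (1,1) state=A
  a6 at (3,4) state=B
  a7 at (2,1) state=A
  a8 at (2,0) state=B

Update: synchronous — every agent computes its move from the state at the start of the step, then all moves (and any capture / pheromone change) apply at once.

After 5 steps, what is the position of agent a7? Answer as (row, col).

t=1: a0@(0,0):B a1@(1,3):B a2@(4,3):B a3@(0,4):B a4@(0,1):A a5@(0,2):A a6@(3,4):B a7@(0,3):A a8@(1,0):B
t=2: a0@(0,0):B a1@(1,1):B a2@(1,2):B a3@(0,4):B a4@(1,4):A a5@(2,0):A a6@(3,4):B a7@(2,1):A a8@(1,0):B
t=3: a0@(0,0):B a1@(0,1):B a2@(0,2):B a3@(0,4):B a4@(0,3):A a5@(1,3):A a6@(2,2):B a7@(2,3):A a8@(2,4):B
t=4: a0@(0,0):B a1@(0,1):B a2@(1,0):B a3@(1,1):B a4@(1,2):A a5@(1,4):A a6@(2,0):B a7@(2,1):A a8@(3,0):B
t=5: a0@(0,0):B a1@(0,1):B a2@(1,0):B a3@(1,1):B a4@(0,2):A a5@(0,3):A a6@(0,4):B a7@(1,3):A a8@(2,2):B

(1, 3)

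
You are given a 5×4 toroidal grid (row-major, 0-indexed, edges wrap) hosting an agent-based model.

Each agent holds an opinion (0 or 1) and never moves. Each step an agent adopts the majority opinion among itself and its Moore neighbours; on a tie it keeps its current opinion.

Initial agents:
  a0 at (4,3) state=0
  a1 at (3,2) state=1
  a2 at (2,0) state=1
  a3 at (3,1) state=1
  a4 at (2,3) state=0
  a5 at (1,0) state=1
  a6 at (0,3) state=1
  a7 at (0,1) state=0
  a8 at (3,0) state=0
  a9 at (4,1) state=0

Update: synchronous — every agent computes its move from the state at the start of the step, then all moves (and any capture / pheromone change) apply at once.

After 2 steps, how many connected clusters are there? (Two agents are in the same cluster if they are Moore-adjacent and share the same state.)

2

t=1: a0@(4,3):0 a1@(3,2):0 a2@(2,0):1 a3@(3,1):1 a4@(2,3):1 a5@(1,0):1 a6@(0,3):1 a7@(0,1):0 a8@(3,0):0 a9@(4,1):0
t=2: a0@(4,3):0 a1@(3,2):0 a2@(2,0):1 a3@(3,1):0 a4@(2,3):1 a5@(1,0):1 a6@(0,3):1 a7@(0,1):0 a8@(3,0):0 a9@(4,1):0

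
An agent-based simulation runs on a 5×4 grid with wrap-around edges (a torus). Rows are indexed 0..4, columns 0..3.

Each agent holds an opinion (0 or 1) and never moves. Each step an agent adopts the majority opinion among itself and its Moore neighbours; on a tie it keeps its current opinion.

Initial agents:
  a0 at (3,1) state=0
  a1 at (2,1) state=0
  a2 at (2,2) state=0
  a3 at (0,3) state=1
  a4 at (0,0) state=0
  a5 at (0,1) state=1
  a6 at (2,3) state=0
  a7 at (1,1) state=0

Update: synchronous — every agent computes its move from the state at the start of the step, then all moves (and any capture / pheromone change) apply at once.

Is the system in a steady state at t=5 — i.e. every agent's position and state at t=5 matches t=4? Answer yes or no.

yes

t=1: a0@(3,1):0 a1@(2,1):0 a2@(2,2):0 a3@(0,3):1 a4@(0,0):0 a5@(0,1):0 a6@(2,3):0 a7@(1,1):0
t=2: (unchanged — steady state)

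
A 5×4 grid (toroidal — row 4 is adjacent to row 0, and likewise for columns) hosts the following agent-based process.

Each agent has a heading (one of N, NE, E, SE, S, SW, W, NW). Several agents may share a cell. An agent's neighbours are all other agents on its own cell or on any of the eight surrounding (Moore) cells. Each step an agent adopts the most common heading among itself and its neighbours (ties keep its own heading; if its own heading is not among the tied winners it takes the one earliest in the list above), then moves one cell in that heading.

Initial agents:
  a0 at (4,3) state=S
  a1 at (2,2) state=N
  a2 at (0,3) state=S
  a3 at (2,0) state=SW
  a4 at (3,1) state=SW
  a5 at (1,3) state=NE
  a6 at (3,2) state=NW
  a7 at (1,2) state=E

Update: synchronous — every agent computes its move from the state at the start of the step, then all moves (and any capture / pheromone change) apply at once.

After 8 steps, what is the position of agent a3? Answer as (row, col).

t=1: a0@(0,3):S a1@(1,2):N a2@(1,3):S a3@(3,3):SW a4@(4,0):SW a5@(0,0):NE a6@(2,1):NW a7@(1,3):E
t=2: a0@(1,3):S a1@(2,2):S a2@(2,3):S a3@(4,2):SW a4@(0,3):SW a5@(1,0):S a6@(1,0):NW a7@(2,3):S
t=3: a0@(2,3):S a1@(3,2):S a2@(3,3):S a3@(0,1):SW a4@(1,2):SW a5@(2,0):S a6@(2,0):S a7@(3,3):S
t=4: a0@(3,3):S a1@(4,2):S a2@(4,3):S a3@(1,0):SW a4@(2,1):SW a5@(3,0):S a6@(3,0):S a7@(4,3):S
t=5: a0@(4,3):S a1@(0,2):S a2@(0,3):S a3@(2,3):SW a4@(3,0):SW a5@(4,0):S a6@(4,0):S a7@(0,3):S
t=6: a0@(0,3):S a1@(1,2):S a2@(1,3):S a3@(3,2):SW a4@(4,0):S a5@(0,0):S a6@(0,0):S a7@(1,3):S
t=7: a0@(1,3):S a1@(2,2):S a2@(2,3):S a3@(4,1):SW a4@(0,0):S a5@(1,0):S a6@(1,0):S a7@(2,3):S
t=8: a0@(2,3):S a1@(3,2):S a2@(3,3):S a3@(0,0):SW a4@(1,0):S a5@(2,0):S a6@(2,0):S a7@(3,3):S

(0, 0)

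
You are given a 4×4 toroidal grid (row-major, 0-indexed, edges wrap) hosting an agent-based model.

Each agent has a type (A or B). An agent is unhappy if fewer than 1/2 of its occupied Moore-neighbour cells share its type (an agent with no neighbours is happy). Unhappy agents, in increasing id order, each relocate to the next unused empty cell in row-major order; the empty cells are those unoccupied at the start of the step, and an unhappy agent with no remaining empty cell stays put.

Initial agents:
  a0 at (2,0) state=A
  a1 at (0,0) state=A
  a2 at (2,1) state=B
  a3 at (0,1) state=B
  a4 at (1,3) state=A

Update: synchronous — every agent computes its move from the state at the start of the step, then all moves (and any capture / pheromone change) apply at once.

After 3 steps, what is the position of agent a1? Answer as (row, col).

t=1: a0@(2,0):A a1@(0,0):A a2@(0,2):B a3@(0,3):B a4@(1,3):A
t=2: a0@(2,0):A a1@(0,0):A a2@(0,2):B a3@(0,1):B a4@(1,3):A
t=3: (unchanged — steady state)

(0, 0)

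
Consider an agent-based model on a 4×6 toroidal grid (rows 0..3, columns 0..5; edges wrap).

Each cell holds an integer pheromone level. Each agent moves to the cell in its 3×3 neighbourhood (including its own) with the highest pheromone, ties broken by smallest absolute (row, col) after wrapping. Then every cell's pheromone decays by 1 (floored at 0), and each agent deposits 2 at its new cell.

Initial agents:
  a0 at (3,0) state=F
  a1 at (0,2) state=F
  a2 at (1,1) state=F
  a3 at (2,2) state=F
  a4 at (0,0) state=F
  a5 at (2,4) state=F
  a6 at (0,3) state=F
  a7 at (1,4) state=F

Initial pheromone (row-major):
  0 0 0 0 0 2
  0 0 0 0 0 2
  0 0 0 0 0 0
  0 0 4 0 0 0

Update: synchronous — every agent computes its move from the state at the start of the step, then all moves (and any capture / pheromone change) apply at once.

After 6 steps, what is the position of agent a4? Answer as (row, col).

(0, 5)

t=1: a0@(0,5) a1@(3,2) a2@(0,0) a3@(3,2) a4@(0,5) a5@(1,5) a6@(3,2) a7@(0,5) | pheromone: 2 0 0 0 0 7 / 0 0 0 0 0 3 / 0 0 0 0 0 0 / 0 0 9 0 0 0
t=2: a0@(0,5) a1@(3,2) a2@(0,5) a3@(3,2) a4@(0,5) a5@(0,5) a6@(3,2) a7@(0,5) | pheromone: 1 0 0 0 0 16 / 0 0 0 0 0 2 / 0 0 0 0 0 0 / 0 0 14 0 0 0
t=3: a0@(0,5) a1@(3,2) a2@(0,5) a3@(3,2) a4@(0,5) a5@(0,5) a6@(3,2) a7@(0,5) | pheromone: 0 0 0 0 0 25 / 0 0 0 0 0 1 / 0 0 0 0 0 0 / 0 0 19 0 0 0
t=4: a0@(0,5) a1@(3,2) a2@(0,5) a3@(3,2) a4@(0,5) a5@(0,5) a6@(3,2) a7@(0,5) | pheromone: 0 0 0 0 0 34 / 0 0 0 0 0 0 / 0 0 0 0 0 0 / 0 0 24 0 0 0
t=5: a0@(0,5) a1@(3,2) a2@(0,5) a3@(3,2) a4@(0,5) a5@(0,5) a6@(3,2) a7@(0,5) | pheromone: 0 0 0 0 0 43 / 0 0 0 0 0 0 / 0 0 0 0 0 0 / 0 0 29 0 0 0
t=6: a0@(0,5) a1@(3,2) a2@(0,5) a3@(3,2) a4@(0,5) a5@(0,5) a6@(3,2) a7@(0,5) | pheromone: 0 0 0 0 0 52 / 0 0 0 0 0 0 / 0 0 0 0 0 0 / 0 0 34 0 0 0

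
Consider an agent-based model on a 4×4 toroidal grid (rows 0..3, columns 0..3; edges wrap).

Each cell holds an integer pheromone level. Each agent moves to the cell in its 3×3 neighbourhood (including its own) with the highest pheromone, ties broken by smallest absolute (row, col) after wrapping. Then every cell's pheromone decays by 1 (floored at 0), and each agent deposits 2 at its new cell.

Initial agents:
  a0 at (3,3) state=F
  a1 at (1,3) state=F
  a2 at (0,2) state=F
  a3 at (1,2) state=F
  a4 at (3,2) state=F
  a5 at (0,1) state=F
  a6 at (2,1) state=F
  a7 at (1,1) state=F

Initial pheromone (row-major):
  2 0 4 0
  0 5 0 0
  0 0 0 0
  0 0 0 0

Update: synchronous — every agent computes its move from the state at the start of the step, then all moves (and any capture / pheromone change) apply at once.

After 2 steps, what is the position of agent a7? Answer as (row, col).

(1, 1)

t=1: a0@(0,2) a1@(0,2) a2@(1,1) a3@(1,1) a4@(0,2) a5@(1,1) a6@(1,1) a7@(1,1) | pheromone: 1 0 9 0 / 0 14 0 0 / 0 0 0 0 / 0 0 0 0
t=2: a0@(1,1) a1@(1,1) a2@(1,1) a3@(1,1) a4@(1,1) a5@(1,1) a6@(1,1) a7@(1,1) | pheromone: 0 0 8 0 / 0 29 0 0 / 0 0 0 0 / 0 0 0 0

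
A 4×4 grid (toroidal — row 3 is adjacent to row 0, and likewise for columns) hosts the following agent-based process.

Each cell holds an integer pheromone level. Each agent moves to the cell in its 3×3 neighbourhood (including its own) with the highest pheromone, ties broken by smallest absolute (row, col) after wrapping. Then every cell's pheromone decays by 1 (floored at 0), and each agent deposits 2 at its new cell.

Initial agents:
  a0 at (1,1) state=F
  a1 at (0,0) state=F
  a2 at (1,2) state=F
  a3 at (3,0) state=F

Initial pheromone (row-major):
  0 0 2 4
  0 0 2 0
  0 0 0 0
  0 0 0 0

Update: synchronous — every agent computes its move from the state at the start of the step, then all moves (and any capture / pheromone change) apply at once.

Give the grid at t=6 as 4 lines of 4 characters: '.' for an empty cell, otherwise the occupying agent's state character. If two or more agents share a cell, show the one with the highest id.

t=1: a0@(0,2) a1@(0,3) a2@(0,3) a3@(0,3) | pheromone: 0 0 3 9 / 0 0 1 0 / 0 0 0 0 / 0 0 0 0
t=2: a0@(0,3) a1@(0,3) a2@(0,3) a3@(0,3) | pheromone: 0 0 2 16 / 0 0 0 0 / 0 0 0 0 / 0 0 0 0
t=3: a0@(0,3) a1@(0,3) a2@(0,3) a3@(0,3) | pheromone: 0 0 1 23 / 0 0 0 0 / 0 0 0 0 / 0 0 0 0
t=4: a0@(0,3) a1@(0,3) a2@(0,3) a3@(0,3) | pheromone: 0 0 0 30 / 0 0 0 0 / 0 0 0 0 / 0 0 0 0
t=5: a0@(0,3) a1@(0,3) a2@(0,3) a3@(0,3) | pheromone: 0 0 0 37 / 0 0 0 0 / 0 0 0 0 / 0 0 0 0
t=6: a0@(0,3) a1@(0,3) a2@(0,3) a3@(0,3) | pheromone: 0 0 0 44 / 0 0 0 0 / 0 0 0 0 / 0 0 0 0

...F
....
....
....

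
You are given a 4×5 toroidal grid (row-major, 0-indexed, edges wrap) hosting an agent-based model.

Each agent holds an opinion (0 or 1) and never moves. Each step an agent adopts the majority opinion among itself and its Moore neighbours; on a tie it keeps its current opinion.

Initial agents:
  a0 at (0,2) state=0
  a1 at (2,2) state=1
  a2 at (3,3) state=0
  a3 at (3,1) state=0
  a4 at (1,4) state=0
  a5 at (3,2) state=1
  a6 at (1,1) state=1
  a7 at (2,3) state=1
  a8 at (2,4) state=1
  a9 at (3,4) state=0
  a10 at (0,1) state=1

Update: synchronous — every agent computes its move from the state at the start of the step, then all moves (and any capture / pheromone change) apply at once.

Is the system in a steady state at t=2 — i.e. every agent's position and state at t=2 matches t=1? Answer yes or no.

no

t=1: a0@(0,2):0 a1@(2,2):1 a2@(3,3):1 a3@(3,1):1 a4@(1,4):1 a5@(3,2):1 a6@(1,1):1 a7@(2,3):1 a8@(2,4):0 a9@(3,4):0 a10@(0,1):1
t=2: a0@(0,2):1 a1@(2,2):1 a2@(3,3):1 a3@(3,1):1 a4@(1,4):1 a5@(3,2):1 a6@(1,1):1 a7@(2,3):1 a8@(2,4):1 a9@(3,4):0 a10@(0,1):1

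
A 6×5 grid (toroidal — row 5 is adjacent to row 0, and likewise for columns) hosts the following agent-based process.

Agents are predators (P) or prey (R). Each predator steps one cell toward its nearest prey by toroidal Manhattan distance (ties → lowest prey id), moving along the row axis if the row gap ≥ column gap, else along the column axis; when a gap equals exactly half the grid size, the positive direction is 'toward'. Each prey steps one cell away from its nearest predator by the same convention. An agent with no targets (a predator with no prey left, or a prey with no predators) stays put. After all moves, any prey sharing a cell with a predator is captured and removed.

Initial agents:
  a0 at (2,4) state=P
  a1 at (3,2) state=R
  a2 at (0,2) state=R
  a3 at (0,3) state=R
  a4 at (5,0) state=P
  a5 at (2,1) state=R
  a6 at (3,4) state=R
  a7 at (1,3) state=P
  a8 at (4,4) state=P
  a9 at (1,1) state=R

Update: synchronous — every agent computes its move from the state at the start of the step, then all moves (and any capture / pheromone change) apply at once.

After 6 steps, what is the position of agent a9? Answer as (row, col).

(4, 0)

t=1: a0@(3,4):P a1@(3,1):R a2@(5,2):R a3@(5,3):R a4@(5,1):P a5@(2,2):R a6@(4,4):R a7@(0,3):P a8@(3,4):P a9@(1,0):R
t=2: a0@(4,4):P a1@(3,2):R a3@(4,3):R a4@(5,2):P a5@(2,1):R a6@(5,4):R a7@(5,3):P a8@(4,4):P a9@(0,0):R
t=3: a0@(4,3):P a1@(2,2):R a4@(4,2):P a5@(1,1):R a6@(0,4):R a7@(4,3):P a8@(4,3):P a9@(1,0):R
t=4: a0@(3,3):P a1@(1,2):R a4@(3,2):P a5@(0,1):R a6@(1,4):R a7@(3,3):P a8@(3,3):P a9@(0,0):R
t=5: a0@(2,3):P a1@(0,2):R a4@(2,2):P a5@(5,1):R a6@(0,4):R a7@(2,3):P a8@(2,3):P a9@(5,0):R
t=6: a0@(1,3):P a1@(5,2):R a4@(1,2):P a5@(4,1):R a6@(5,4):R a7@(1,3):P a8@(1,3):P a9@(4,0):R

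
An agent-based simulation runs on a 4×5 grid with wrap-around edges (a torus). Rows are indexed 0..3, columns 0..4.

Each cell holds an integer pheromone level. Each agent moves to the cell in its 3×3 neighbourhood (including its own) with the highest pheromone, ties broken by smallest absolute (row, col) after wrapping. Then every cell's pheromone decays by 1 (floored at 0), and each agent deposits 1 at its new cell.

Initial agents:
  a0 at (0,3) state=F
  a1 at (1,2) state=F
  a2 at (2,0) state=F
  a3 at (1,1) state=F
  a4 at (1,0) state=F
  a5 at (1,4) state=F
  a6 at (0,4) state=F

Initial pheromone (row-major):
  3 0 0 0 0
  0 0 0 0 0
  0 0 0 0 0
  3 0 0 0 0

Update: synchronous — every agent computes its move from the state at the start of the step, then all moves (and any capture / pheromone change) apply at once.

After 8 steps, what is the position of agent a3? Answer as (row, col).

t=1: a0@(0,2) a1@(0,1) a2@(3,0) a3@(0,0) a4@(0,0) a5@(0,0) a6@(0,0) | pheromone: 6 1 1 0 0 / 0 0 0 0 0 / 0 0 0 0 0 / 3 0 0 0 0
t=2: a0@(0,1) a1@(0,0) a2@(0,0) a3@(0,0) a4@(0,0) a5@(0,0) a6@(0,0) | pheromone: 11 1 0 0 0 / 0 0 0 0 0 / 0 0 0 0 0 / 2 0 0 0 0
t=3: a0@(0,0) a1@(0,0) a2@(0,0) a3@(0,0) a4@(0,0) a5@(0,0) a6@(0,0) | pheromone: 17 0 0 0 0 / 0 0 0 0 0 / 0 0 0 0 0 / 1 0 0 0 0
t=4: a0@(0,0) a1@(0,0) a2@(0,0) a3@(0,0) a4@(0,0) a5@(0,0) a6@(0,0) | pheromone: 23 0 0 0 0 / 0 0 0 0 0 / 0 0 0 0 0 / 0 0 0 0 0
t=5: a0@(0,0) a1@(0,0) a2@(0,0) a3@(0,0) a4@(0,0) a5@(0,0) a6@(0,0) | pheromone: 29 0 0 0 0 / 0 0 0 0 0 / 0 0 0 0 0 / 0 0 0 0 0
t=6: a0@(0,0) a1@(0,0) a2@(0,0) a3@(0,0) a4@(0,0) a5@(0,0) a6@(0,0) | pheromone: 35 0 0 0 0 / 0 0 0 0 0 / 0 0 0 0 0 / 0 0 0 0 0
t=7: a0@(0,0) a1@(0,0) a2@(0,0) a3@(0,0) a4@(0,0) a5@(0,0) a6@(0,0) | pheromone: 41 0 0 0 0 / 0 0 0 0 0 / 0 0 0 0 0 / 0 0 0 0 0
t=8: a0@(0,0) a1@(0,0) a2@(0,0) a3@(0,0) a4@(0,0) a5@(0,0) a6@(0,0) | pheromone: 47 0 0 0 0 / 0 0 0 0 0 / 0 0 0 0 0 / 0 0 0 0 0

(0, 0)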